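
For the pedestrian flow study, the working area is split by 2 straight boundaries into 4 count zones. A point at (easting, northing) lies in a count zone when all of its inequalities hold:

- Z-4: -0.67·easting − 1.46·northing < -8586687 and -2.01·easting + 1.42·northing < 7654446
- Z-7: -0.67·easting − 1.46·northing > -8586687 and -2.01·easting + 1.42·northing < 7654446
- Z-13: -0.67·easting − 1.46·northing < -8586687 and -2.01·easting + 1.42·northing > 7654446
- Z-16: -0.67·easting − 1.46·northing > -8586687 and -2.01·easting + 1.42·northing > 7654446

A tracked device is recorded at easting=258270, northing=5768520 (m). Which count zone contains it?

Z-13

-0.67·258270 − 1.46·5768520 = -8595080.100, which is < -8586687
-2.01·258270 + 1.42·5768520 = 7672175.700, which is > 7654446
This sign pattern matches Z-13.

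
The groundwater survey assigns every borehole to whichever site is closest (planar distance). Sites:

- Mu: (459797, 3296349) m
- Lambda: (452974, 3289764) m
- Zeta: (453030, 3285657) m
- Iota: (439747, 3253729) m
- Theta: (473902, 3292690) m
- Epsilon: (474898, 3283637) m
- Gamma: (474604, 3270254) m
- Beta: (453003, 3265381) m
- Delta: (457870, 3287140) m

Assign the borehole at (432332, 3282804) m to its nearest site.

Squared distances to each site:
Mu: 937793250.000; Lambda: 474533764.000; Zeta: 436546813.000; Iota: 900337850.000; Theta: 1825797896.000; Epsilon: 1812558245.000; Gamma: 1944424484.000; Beta: 730851170.000; Delta: 670990340.000.
Minimum at Zeta.

Zeta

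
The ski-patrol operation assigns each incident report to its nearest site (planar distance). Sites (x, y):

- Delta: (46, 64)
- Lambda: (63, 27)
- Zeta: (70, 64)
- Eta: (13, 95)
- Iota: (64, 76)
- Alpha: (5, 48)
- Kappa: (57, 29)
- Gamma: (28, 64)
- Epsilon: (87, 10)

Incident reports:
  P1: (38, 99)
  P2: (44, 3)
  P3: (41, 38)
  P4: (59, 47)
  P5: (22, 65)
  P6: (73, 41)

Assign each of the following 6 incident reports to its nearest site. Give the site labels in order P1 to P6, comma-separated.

Eta, Kappa, Kappa, Kappa, Gamma, Lambda

P1 → Eta (d²=641.00)
P2 → Kappa (d²=845.00)
P3 → Kappa (d²=337.00)
P4 → Kappa (d²=328.00)
P5 → Gamma (d²=37.00)
P6 → Lambda (d²=296.00)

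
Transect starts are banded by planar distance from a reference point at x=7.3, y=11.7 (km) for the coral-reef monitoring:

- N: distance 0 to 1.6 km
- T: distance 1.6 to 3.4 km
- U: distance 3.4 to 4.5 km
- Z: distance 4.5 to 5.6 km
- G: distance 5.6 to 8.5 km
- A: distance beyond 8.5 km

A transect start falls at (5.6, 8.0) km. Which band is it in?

U

Distance = √((5.6−7.3)² + (8.0−11.7)²) = √(2.890 + 13.690) = 4.072 km.
3.4 ≤ 4.072 < 4.5 → U.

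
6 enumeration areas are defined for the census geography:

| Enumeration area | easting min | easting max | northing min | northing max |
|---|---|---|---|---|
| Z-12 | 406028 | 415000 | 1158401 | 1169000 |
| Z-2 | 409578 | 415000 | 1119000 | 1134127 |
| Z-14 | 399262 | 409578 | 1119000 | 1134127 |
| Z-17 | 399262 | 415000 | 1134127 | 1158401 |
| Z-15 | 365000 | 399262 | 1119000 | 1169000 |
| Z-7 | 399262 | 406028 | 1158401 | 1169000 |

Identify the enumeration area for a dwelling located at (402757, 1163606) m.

Z-7

The point has easting = 402757 and northing = 1163606.
Only Z-7 satisfies 399262 ≤ easting ≤ 406028 and 1158401 ≤ northing ≤ 1169000.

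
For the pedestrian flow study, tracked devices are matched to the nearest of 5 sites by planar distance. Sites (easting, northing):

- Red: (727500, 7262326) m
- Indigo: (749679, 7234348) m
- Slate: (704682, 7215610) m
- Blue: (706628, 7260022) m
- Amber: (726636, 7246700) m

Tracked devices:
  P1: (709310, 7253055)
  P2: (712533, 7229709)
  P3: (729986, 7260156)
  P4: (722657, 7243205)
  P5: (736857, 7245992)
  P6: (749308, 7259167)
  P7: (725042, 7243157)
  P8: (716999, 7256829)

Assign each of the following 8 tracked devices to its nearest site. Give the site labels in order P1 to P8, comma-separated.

P1 → Blue (d²=55732213.00)
P2 → Slate (d²=260420002.00)
P3 → Red (d²=10889096.00)
P4 → Amber (d²=28047466.00)
P5 → Amber (d²=104970105.00)
P6 → Red (d²=485568145.00)
P7 → Amber (d²=15093685.00)
P8 → Blue (d²=117752890.00)

Blue, Slate, Red, Amber, Amber, Red, Amber, Blue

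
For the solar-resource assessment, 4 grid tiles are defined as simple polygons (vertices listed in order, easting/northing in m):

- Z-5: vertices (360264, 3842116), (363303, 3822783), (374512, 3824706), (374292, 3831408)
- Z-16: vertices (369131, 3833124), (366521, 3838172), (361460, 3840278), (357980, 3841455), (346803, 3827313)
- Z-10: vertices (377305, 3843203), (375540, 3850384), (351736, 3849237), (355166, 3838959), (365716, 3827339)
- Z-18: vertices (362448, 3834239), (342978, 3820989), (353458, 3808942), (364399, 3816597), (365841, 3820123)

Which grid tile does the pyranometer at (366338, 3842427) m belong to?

Z-10

Cast a ray rightward from (366338, 3842427). For each polygon, the edges (by vertex number in listed order) whose endpoints lie on opposite sides of northing = 3842427, where each meets that height, and whether that is right or left of the point:
Z-5: no edge straddles that height → 0 crossings.
Z-16: no edge straddles that height → 0 crossings.
Z-10: 3–4 at easting≈354008.7 (left), 5–1 at easting≈376738.1 (right) → 1 crossing.
Z-18: no edge straddles that height → 0 crossings.
Only Z-10 has an odd count, so the point is inside Z-10.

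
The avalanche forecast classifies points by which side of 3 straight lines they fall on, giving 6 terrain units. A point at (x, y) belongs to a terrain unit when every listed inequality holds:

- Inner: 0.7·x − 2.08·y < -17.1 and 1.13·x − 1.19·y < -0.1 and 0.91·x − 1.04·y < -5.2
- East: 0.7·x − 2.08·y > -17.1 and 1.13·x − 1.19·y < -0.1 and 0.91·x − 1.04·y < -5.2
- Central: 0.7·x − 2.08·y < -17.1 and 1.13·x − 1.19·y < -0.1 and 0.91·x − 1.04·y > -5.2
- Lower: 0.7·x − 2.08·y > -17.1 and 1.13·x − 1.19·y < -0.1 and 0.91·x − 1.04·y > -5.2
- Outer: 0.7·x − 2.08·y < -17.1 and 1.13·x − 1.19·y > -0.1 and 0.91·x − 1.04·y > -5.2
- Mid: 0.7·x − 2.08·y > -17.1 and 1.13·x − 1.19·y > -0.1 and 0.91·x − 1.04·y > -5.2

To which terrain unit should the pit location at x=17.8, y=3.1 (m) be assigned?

Mid

0.7·17.8 − 2.08·3.1 = 6.012, which is > -17.1
1.13·17.8 − 1.19·3.1 = 16.425, which is > -0.1
0.91·17.8 − 1.04·3.1 = 12.974, which is > -5.2
This sign pattern matches Mid.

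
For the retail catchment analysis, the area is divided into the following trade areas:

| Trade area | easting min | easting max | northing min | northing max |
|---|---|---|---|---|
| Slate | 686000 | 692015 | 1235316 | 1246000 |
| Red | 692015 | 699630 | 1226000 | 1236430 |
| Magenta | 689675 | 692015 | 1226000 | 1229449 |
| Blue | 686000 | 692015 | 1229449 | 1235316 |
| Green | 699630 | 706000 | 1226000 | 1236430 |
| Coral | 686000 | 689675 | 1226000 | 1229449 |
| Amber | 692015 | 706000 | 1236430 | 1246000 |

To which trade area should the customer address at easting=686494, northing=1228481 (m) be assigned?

The point has easting = 686494 and northing = 1228481.
Only Coral satisfies 686000 ≤ easting ≤ 689675 and 1226000 ≤ northing ≤ 1229449.

Coral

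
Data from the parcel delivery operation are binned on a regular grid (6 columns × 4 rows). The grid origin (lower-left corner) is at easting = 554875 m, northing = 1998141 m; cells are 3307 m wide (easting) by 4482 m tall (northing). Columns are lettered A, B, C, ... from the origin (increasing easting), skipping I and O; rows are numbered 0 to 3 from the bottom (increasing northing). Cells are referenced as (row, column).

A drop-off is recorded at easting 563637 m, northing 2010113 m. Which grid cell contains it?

(2, C)

Column index: ⌊(563637 − 554875) / 3307⌋ = ⌊2.650⌋ = 2 → column C
Row offset from origin: ⌊(2010113 − 1998141) / 4482⌋ = ⌊2.671⌋ = 2 → row 2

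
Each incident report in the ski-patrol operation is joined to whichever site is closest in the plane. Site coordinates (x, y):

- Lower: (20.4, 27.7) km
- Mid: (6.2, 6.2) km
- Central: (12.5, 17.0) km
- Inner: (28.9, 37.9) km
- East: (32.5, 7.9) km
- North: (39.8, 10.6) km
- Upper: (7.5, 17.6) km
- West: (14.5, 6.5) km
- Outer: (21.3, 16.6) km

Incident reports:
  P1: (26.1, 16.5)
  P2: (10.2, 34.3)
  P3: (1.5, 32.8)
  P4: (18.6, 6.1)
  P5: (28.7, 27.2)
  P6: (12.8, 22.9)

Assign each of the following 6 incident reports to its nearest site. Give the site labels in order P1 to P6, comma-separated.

P1 → Outer (d²=23.05)
P2 → Lower (d²=147.60)
P3 → Upper (d²=267.04)
P4 → West (d²=16.97)
P5 → Lower (d²=69.14)
P6 → Central (d²=34.90)

Outer, Lower, Upper, West, Lower, Central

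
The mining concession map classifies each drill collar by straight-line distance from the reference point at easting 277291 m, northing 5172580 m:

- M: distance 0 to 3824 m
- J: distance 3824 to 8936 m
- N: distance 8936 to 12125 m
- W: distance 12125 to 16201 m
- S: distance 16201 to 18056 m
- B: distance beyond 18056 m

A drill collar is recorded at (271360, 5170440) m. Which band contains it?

Distance = √((271360−277291)² + (5170440−5172580)²) = √(35176761.000 + 4579600.000) = 6305.265 m.
3824 ≤ 6305.265 < 8936 → J.

J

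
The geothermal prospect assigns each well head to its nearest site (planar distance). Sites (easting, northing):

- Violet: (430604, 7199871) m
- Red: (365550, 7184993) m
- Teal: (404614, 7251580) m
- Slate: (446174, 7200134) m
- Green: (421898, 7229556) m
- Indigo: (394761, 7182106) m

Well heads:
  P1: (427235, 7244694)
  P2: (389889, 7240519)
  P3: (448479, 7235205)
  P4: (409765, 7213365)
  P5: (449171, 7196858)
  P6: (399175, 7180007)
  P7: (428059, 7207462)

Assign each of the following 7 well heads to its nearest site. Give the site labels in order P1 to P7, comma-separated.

Green, Teal, Green, Green, Slate, Indigo, Violet

P1 → Green (d²=257642613.00)
P2 → Teal (d²=339171346.00)
P3 → Green (d²=738460762.00)
P4 → Green (d²=409358170.00)
P5 → Slate (d²=19714185.00)
P6 → Indigo (d²=23889197.00)
P7 → Violet (d²=64100306.00)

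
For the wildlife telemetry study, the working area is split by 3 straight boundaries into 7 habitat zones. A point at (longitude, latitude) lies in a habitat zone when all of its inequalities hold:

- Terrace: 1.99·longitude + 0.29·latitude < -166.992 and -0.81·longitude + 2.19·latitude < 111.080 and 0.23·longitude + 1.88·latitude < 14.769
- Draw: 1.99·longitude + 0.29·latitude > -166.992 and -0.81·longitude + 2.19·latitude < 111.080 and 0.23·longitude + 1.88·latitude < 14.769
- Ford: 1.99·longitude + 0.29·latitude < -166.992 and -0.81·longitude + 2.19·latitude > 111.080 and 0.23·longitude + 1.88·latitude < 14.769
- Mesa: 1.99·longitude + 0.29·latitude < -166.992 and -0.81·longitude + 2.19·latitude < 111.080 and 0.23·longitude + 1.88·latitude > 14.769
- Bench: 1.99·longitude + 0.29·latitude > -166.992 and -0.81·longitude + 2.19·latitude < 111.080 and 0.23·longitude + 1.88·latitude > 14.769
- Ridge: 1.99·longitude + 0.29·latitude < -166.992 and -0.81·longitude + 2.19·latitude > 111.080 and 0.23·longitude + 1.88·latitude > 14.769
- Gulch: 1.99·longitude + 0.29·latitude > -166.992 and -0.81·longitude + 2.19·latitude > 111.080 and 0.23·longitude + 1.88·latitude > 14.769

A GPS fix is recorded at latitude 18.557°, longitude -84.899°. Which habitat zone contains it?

1.99·-84.899 + 0.29·18.557 = -163.567, which is > -166.992
-0.81·-84.899 + 2.19·18.557 = 109.408, which is < 111.080
0.23·-84.899 + 1.88·18.557 = 15.360, which is > 14.769
This sign pattern matches Bench.

Bench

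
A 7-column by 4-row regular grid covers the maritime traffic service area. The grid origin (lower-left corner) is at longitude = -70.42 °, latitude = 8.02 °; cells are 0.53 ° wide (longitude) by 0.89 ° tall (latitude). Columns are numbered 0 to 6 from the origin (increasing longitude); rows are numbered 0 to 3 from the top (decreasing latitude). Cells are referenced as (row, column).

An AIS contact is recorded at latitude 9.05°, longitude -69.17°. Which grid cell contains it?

(2, 2)

Column index: ⌊(-69.17 − -70.42) / 0.53⌋ = ⌊2.358⌋ = 2
Row offset from origin: ⌊(9.05 − 8.02) / 0.89⌋ = ⌊1.157⌋ = 1 → row 2 (counted from top)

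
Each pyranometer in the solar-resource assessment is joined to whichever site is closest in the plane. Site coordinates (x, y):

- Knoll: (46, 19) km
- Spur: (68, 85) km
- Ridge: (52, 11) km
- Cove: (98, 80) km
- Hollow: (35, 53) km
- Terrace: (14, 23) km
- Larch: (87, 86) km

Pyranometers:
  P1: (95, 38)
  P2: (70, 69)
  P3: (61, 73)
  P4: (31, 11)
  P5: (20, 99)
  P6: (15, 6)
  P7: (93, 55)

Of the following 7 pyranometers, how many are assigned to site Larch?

P1 → Cove
P2 → Spur
P3 → Spur
P4 → Knoll
P5 → Hollow
P6 → Terrace
P7 → Cove
0 of the 7 go to Larch.

0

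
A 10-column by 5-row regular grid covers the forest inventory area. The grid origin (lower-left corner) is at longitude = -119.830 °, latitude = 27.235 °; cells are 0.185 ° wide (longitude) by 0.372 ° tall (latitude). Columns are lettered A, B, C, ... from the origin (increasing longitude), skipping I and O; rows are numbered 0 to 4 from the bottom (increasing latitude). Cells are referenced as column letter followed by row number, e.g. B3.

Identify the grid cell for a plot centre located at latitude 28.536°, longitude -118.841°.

F3

Column index: ⌊(-118.841 − -119.830) / 0.185⌋ = ⌊5.346⌋ = 5 → column F
Row offset from origin: ⌊(28.536 − 27.235) / 0.372⌋ = ⌊3.497⌋ = 3 → row 3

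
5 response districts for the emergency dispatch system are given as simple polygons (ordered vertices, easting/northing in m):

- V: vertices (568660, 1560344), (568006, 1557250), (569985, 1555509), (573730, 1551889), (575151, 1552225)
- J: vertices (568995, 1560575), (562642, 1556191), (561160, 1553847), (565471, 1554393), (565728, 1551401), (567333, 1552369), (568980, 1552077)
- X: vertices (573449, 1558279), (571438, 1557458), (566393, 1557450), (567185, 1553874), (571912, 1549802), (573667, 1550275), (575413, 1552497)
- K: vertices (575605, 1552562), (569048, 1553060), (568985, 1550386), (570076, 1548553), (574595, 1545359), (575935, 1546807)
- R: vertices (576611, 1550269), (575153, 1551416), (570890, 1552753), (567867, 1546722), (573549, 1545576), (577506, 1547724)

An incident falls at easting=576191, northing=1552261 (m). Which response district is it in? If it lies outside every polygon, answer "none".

Cast a ray rightward from (576191, 1552261). For each polygon, the edges (by vertex number in listed order) whose endpoints lie on opposite sides of northing = 1552261, where each meets that height, and whether that is right or left of the point:
V: 3–4 at easting≈573345.2 (left), 5–1 at easting≈575122.2 (left) → 0 crossings.
J: 4–5 at easting≈565654.1 (left), 5–6 at easting≈567153.9 (left), 6–7 at easting≈567942.2 (left), 7–1 at easting≈568980.3 (left) → 0 crossings.
X: 4–5 at easting≈569057.5 (left), 6–7 at easting≈575227.6 (left) → 0 crossings.
K: 2–3 at easting≈569029.2 (left), 6–1 at easting≈575622.3 (left) → 0 crossings.
R: 2–3 at easting≈572458.7 (left), 3–4 at easting≈570643.4 (left) → 0 crossings.
All counts are even, so the point lies outside every listed polygon.

none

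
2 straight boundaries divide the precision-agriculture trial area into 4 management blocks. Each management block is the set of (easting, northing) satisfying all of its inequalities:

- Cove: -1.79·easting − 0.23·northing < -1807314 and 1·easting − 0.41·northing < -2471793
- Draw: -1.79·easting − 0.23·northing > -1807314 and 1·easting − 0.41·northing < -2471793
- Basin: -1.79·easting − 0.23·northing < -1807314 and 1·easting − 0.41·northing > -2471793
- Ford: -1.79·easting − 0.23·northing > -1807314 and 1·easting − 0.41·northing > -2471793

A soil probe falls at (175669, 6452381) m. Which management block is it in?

-1.79·175669 − 0.23·6452381 = -1798495.140, which is > -1807314
1·175669 − 0.41·6452381 = -2469807.210, which is > -2471793
This sign pattern matches Ford.

Ford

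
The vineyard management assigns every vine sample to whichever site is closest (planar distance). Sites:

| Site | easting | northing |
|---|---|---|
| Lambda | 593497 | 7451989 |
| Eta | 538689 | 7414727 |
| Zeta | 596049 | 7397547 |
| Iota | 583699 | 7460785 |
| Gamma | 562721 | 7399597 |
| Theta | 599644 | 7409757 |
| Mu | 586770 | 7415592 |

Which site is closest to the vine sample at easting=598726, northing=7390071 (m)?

Zeta

Squared distances to each site:
Lambda: 3861181165.000; Eta: 4212359705.000; Zeta: 63056905.000; Iota: 5226280525.000; Gamma: 1387104701.000; Theta: 388381320.000; Mu: 794267377.000.
Minimum at Zeta.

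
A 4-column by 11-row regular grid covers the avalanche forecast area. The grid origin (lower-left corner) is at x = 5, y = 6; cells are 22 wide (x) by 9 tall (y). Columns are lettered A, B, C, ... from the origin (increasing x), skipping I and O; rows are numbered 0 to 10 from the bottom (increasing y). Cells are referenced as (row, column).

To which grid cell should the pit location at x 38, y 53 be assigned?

(5, B)

Column index: ⌊(38 − 5) / 22⌋ = ⌊1.500⌋ = 1 → column B
Row offset from origin: ⌊(53 − 6) / 9⌋ = ⌊5.222⌋ = 5 → row 5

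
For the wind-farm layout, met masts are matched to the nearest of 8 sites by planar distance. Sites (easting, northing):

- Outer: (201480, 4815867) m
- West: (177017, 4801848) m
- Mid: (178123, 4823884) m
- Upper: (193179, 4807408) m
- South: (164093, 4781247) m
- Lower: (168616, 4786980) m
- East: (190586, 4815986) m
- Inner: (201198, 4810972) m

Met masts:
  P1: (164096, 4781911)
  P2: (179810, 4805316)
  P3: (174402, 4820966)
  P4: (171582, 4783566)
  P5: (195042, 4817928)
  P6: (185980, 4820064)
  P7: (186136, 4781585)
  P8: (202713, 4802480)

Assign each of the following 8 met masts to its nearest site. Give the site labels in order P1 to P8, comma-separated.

South, West, Mid, Lower, East, East, Lower, Inner

P1 → South (d²=440905.00)
P2 → West (d²=19827873.00)
P3 → Mid (d²=22360565.00)
P4 → Lower (d²=20452552.00)
P5 → East (d²=23627300.00)
P6 → East (d²=37845320.00)
P7 → Lower (d²=336056425.00)
P8 → Inner (d²=74409289.00)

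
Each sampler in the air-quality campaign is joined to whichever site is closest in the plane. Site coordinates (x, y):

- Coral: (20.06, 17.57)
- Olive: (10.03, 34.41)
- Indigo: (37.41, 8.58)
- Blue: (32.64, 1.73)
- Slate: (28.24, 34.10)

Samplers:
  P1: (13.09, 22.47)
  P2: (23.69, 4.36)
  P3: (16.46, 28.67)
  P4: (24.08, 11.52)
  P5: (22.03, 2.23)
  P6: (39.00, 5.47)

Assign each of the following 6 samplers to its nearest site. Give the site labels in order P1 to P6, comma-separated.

P1 → Coral (d²=72.59)
P2 → Blue (d²=87.02)
P3 → Olive (d²=74.29)
P4 → Coral (d²=52.76)
P5 → Blue (d²=112.82)
P6 → Indigo (d²=12.20)

Coral, Blue, Olive, Coral, Blue, Indigo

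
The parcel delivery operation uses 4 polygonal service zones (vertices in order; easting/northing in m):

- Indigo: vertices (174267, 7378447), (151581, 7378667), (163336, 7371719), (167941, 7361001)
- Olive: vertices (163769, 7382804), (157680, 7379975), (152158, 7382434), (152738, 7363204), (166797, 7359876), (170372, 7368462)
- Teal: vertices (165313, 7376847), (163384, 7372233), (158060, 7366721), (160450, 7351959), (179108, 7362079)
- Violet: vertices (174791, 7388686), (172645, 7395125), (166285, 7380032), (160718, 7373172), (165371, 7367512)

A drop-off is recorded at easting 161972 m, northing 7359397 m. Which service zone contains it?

Teal

Cast a ray rightward from (161972, 7359397). For each polygon, the edges (by vertex number in listed order) whose endpoints lie on opposite sides of northing = 7359397, where each meets that height, and whether that is right or left of the point:
Indigo: no edge straddles that height → 0 crossings.
Olive: no edge straddles that height → 0 crossings.
Teal: 3–4 at easting≈159245.8 (left), 4–5 at easting≈174163.3 (right) → 1 crossing.
Violet: no edge straddles that height → 0 crossings.
Only Teal has an odd count, so the point is inside Teal.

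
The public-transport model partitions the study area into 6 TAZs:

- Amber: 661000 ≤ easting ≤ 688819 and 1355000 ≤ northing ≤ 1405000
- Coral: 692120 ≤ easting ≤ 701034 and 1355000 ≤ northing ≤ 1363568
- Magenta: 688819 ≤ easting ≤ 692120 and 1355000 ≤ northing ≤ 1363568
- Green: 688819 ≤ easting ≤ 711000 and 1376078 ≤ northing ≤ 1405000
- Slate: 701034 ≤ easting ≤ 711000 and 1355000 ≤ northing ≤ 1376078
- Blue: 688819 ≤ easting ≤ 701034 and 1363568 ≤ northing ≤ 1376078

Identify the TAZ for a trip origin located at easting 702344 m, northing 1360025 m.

The point has easting = 702344 and northing = 1360025.
Only Slate satisfies 701034 ≤ easting ≤ 711000 and 1355000 ≤ northing ≤ 1376078.

Slate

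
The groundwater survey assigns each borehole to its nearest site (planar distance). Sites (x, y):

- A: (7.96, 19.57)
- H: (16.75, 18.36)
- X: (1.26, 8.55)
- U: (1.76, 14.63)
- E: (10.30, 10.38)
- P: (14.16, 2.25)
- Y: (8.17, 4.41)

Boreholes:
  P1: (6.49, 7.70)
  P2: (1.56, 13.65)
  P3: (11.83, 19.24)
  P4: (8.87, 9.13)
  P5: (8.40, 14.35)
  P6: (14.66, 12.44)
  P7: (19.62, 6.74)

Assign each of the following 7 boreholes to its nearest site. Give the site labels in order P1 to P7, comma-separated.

Y, U, A, E, E, E, P

P1 → Y (d²=13.65)
P2 → U (d²=1.00)
P3 → A (d²=15.09)
P4 → E (d²=3.61)
P5 → E (d²=19.37)
P6 → E (d²=23.25)
P7 → P (d²=49.97)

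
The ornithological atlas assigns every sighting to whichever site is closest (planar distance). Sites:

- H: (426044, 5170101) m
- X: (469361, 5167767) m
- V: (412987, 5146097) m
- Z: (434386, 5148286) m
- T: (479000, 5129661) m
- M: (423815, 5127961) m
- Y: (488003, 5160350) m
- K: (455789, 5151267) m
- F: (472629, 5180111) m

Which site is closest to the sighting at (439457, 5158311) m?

Squared distances to each site:
H: 318912669.000; X: 983665152.000; V: 849842696.000; Z: 126215666.000; T: 2384471349.000; M: 1165794664.000; Y: 2360871637.000; K: 316352160.000; F: 1575621584.000.
Minimum at Z.

Z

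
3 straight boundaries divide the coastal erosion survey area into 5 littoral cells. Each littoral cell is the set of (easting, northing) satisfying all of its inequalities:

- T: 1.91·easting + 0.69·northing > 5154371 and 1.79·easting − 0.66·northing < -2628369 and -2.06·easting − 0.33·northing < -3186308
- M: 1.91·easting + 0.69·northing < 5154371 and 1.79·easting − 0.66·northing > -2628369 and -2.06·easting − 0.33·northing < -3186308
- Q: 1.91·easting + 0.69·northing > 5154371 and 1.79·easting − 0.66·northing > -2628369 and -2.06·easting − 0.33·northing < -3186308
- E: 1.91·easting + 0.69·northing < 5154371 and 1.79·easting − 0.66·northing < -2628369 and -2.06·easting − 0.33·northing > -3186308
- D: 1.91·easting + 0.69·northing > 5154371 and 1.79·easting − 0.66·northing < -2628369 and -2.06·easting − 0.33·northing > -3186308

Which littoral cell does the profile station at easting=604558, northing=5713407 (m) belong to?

E

1.91·604558 + 0.69·5713407 = 5096956.610, which is < 5154371
1.79·604558 − 0.66·5713407 = -2688689.800, which is < -2628369
-2.06·604558 − 0.33·5713407 = -3130813.790, which is > -3186308
This sign pattern matches E.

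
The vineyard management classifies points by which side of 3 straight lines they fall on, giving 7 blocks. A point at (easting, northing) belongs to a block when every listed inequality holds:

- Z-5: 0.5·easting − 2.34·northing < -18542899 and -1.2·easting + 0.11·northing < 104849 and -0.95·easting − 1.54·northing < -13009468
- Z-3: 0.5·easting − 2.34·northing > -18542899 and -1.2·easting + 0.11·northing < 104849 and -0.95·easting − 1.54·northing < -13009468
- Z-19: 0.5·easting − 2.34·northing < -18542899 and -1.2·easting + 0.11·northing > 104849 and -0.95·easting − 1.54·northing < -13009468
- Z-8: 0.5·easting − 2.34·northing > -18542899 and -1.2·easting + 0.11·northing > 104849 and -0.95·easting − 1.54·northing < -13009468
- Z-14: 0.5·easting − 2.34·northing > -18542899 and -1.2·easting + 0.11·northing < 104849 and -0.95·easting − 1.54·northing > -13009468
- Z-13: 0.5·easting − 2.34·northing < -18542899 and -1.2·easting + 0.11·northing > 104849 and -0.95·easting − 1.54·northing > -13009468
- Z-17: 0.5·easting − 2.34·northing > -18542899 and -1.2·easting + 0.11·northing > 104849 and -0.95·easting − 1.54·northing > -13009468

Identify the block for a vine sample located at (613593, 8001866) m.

Z-17

0.5·613593 − 2.34·8001866 = -18417569.940, which is > -18542899
-1.2·613593 + 0.11·8001866 = 143893.660, which is > 104849
-0.95·613593 − 1.54·8001866 = -12905786.990, which is > -13009468
This sign pattern matches Z-17.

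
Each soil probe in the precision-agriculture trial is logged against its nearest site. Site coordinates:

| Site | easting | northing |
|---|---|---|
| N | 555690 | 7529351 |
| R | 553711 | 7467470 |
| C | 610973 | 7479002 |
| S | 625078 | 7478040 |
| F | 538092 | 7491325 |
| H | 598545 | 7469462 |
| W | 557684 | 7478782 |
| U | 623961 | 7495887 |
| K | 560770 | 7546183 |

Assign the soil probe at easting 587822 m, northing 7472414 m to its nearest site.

Squared distances to each site:
N: 4274287393.000; R: 1188003457.000; C: 579370545.000; S: 1419661412.000; F: 2830698821.000; H: 123697033.000; W: 948850468.000; U: 1857009050.000; K: 6173676065.000.
Minimum at H.

H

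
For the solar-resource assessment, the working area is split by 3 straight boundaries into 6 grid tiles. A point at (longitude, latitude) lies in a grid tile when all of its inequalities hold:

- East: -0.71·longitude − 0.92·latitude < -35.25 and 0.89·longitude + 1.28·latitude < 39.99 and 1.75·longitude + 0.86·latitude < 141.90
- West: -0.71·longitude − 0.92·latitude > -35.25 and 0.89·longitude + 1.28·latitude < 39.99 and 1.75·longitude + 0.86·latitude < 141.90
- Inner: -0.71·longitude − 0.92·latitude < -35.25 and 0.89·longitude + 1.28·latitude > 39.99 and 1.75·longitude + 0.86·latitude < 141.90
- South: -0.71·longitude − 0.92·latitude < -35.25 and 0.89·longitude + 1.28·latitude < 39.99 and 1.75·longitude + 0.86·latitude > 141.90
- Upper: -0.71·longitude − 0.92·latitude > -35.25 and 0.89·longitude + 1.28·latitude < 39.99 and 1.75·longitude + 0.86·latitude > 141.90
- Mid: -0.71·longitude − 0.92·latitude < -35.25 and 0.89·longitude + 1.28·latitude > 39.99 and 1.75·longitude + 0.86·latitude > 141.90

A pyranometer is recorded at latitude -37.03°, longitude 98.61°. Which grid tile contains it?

-0.71·98.61 − 0.92·-37.03 = -35.945, which is < -35.25
0.89·98.61 + 1.28·-37.03 = 40.364, which is > 39.99
1.75·98.61 + 0.86·-37.03 = 140.722, which is < 141.90
This sign pattern matches Inner.

Inner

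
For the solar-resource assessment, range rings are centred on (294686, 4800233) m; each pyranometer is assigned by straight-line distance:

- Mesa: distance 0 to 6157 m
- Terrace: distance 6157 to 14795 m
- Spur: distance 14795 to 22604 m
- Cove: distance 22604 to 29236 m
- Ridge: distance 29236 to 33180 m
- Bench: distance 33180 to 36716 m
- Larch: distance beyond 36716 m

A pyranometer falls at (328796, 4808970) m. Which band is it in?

Bench

Distance = √((328796−294686)² + (4808970−4800233)²) = √(1163492100.000 + 76335169.000) = 35211.181 m.
33180 ≤ 35211.181 < 36716 → Bench.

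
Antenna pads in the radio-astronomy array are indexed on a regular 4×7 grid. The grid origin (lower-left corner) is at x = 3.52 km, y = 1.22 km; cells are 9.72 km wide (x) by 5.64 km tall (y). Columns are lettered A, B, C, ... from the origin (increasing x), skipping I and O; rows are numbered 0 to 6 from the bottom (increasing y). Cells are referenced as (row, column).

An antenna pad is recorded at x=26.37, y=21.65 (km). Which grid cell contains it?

Column index: ⌊(26.37 − 3.52) / 9.72⌋ = ⌊2.351⌋ = 2 → column C
Row offset from origin: ⌊(21.65 − 1.22) / 5.64⌋ = ⌊3.622⌋ = 3 → row 3

(3, C)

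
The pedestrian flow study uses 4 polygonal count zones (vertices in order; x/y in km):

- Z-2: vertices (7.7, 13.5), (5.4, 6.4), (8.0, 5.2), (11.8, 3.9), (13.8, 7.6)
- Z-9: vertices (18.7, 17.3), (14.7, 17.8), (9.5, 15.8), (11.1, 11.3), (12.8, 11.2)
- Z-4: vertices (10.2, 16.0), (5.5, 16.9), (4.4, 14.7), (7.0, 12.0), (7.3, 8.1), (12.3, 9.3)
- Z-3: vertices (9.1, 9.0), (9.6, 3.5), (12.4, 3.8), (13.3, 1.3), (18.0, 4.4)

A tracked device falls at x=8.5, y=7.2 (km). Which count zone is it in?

Cast a ray rightward from (8.5, 7.2). For each polygon, the edges (by vertex number in listed order) whose endpoints lie on opposite sides of y = 7.2, where each meets that height, and whether that is right or left of the point:
Z-2: 1–2 at x≈5.66 (left), 4–5 at x≈13.58 (right) → 1 crossing.
Z-9: no edge straddles that height → 0 crossings.
Z-4: no edge straddles that height → 0 crossings.
Z-3: 1–2 at x≈9.26 (right), 5–1 at x≈12.58 (right) → 2 crossings.
Only Z-2 has an odd count, so the point is inside Z-2.

Z-2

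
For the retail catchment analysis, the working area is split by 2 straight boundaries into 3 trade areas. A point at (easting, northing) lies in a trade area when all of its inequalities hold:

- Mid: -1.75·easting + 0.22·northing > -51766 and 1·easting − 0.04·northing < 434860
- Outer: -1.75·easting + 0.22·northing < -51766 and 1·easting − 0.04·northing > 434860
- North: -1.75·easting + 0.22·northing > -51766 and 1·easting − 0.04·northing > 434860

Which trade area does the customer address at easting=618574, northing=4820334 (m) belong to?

Mid

-1.75·618574 + 0.22·4820334 = -22031.020, which is > -51766
1·618574 − 0.04·4820334 = 425760.640, which is < 434860
This sign pattern matches Mid.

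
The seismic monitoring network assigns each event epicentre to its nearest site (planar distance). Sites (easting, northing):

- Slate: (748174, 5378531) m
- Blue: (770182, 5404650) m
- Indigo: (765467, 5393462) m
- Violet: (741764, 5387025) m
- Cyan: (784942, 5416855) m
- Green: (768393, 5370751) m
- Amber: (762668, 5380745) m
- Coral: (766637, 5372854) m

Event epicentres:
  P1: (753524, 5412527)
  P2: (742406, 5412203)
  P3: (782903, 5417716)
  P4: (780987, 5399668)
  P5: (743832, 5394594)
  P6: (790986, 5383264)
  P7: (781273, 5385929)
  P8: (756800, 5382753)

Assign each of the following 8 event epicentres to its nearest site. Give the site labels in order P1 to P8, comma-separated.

P1 → Blue (d²=339536093.00)
P2 → Violet (d²=634343848.00)
P3 → Cyan (d²=4898842.00)
P4 → Blue (d²=141568349.00)
P5 → Violet (d²=61566385.00)
P6 → Green (d²=667018818.00)
P7 → Indigo (d²=306575725.00)
P8 → Amber (d²=38465488.00)

Blue, Violet, Cyan, Blue, Violet, Green, Indigo, Amber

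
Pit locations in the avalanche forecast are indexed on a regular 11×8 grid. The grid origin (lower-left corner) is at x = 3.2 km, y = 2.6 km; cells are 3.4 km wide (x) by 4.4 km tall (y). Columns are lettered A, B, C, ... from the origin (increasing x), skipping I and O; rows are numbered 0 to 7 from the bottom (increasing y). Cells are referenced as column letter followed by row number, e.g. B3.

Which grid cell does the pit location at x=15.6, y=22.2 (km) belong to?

Column index: ⌊(15.6 − 3.2) / 3.4⌋ = ⌊3.647⌋ = 3 → column D
Row offset from origin: ⌊(22.2 − 2.6) / 4.4⌋ = ⌊4.455⌋ = 4 → row 4

D4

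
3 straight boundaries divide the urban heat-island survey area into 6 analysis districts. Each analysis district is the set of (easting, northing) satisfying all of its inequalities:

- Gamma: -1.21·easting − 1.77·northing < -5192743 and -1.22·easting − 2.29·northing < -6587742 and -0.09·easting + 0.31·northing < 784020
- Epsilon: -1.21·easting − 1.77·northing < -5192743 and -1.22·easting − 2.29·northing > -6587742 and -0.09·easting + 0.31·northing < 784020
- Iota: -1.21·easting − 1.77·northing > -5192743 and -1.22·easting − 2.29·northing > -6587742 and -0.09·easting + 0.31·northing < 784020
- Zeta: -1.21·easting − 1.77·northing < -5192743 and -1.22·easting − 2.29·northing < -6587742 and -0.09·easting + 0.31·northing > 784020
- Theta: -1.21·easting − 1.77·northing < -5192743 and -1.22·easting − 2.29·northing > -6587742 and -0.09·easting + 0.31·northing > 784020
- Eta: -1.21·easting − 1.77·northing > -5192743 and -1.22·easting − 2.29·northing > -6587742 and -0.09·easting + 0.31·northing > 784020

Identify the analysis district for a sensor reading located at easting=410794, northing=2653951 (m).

Theta

-1.21·410794 − 1.77·2653951 = -5194554.010, which is < -5192743
-1.22·410794 − 2.29·2653951 = -6578716.470, which is > -6587742
-0.09·410794 + 0.31·2653951 = 785753.350, which is > 784020
This sign pattern matches Theta.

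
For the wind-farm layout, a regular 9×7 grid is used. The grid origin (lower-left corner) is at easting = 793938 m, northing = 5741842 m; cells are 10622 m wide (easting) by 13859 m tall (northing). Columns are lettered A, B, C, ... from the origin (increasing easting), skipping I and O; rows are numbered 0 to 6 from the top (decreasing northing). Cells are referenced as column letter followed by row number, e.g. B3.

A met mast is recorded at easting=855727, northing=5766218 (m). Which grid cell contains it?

Column index: ⌊(855727 − 793938) / 10622⌋ = ⌊5.817⌋ = 5 → column F
Row offset from origin: ⌊(5766218 − 5741842) / 13859⌋ = ⌊1.759⌋ = 1 → row 5 (counted from top)

F5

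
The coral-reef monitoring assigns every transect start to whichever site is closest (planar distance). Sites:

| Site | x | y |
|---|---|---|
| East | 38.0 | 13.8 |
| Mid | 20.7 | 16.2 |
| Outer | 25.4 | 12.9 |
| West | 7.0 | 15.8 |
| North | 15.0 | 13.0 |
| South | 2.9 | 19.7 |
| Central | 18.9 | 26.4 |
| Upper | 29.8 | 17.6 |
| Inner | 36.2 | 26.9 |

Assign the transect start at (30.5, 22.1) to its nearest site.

Upper

Squared distances to each site:
East: 125.140; Mid: 130.850; Outer: 110.650; West: 591.940; North: 323.060; South: 767.520; Central: 153.050; Upper: 20.740; Inner: 55.530.
Minimum at Upper.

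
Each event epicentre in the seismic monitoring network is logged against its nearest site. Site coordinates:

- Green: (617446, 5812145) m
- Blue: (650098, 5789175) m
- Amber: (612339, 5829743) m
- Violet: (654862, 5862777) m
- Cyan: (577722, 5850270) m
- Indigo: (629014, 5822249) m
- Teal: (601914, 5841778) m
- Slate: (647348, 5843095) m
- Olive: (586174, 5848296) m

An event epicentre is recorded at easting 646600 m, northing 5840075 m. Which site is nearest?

Squared distances to each site:
Green: 1630040616.000; Blue: 2603046004.000; Amber: 1280566345.000; Violet: 583641448.000; Cyan: 4848116909.000; Indigo: 627033672.000; Teal: 1999738805.000; Slate: 9679904.000; Olive: 3718886317.000.
Minimum at Slate.

Slate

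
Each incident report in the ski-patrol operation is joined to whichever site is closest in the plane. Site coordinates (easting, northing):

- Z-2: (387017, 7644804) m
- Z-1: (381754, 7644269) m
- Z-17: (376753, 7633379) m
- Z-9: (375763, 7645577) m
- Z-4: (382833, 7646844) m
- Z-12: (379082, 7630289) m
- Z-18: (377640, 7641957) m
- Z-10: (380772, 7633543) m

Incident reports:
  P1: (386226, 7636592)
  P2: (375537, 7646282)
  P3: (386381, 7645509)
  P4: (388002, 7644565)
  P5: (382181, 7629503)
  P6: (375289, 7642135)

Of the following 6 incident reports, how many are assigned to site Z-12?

P1 → Z-10
P2 → Z-9
P3 → Z-2
P4 → Z-2
P5 → Z-12
P6 → Z-18
1 of the 6 goes to Z-12.

1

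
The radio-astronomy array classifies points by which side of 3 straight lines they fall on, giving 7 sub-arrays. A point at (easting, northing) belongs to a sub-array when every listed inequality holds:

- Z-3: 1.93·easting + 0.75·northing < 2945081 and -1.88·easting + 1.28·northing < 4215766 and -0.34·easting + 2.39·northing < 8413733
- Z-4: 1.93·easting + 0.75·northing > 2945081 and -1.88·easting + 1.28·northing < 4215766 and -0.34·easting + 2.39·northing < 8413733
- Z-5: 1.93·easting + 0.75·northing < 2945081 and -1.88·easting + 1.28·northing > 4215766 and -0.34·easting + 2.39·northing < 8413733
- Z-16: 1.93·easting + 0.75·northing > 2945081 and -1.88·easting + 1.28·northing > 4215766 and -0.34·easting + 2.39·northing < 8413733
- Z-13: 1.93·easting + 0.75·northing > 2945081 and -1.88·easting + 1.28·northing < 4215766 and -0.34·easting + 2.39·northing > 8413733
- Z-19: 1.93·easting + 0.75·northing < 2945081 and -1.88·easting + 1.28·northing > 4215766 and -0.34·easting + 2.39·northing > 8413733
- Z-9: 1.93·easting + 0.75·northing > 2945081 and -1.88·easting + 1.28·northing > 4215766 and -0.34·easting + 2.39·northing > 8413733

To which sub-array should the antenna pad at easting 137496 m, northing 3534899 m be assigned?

Z-5

1.93·137496 + 0.75·3534899 = 2916541.530, which is < 2945081
-1.88·137496 + 1.28·3534899 = 4266178.240, which is > 4215766
-0.34·137496 + 2.39·3534899 = 8401659.970, which is < 8413733
This sign pattern matches Z-5.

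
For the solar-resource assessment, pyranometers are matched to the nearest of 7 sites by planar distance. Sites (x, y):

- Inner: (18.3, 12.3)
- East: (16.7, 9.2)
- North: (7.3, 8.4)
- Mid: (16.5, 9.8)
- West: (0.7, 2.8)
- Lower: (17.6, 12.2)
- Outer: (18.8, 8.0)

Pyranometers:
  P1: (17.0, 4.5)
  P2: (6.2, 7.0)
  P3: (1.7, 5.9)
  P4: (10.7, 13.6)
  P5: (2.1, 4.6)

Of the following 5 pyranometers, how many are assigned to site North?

P1 → Outer
P2 → North
P3 → West
P4 → North
P5 → West
2 of the 5 go to North.

2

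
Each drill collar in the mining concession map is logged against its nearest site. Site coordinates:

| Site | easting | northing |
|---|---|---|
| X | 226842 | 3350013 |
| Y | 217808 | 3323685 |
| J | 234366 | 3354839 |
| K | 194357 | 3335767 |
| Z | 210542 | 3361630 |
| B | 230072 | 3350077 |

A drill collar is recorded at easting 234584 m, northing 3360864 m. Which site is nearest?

Squared distances to each site:
X: 177682765.000; Y: 1663712217.000; J: 36348149.000; K: 2248070938.000; Z: 578604520.000; B: 136717513.000.
Minimum at J.

J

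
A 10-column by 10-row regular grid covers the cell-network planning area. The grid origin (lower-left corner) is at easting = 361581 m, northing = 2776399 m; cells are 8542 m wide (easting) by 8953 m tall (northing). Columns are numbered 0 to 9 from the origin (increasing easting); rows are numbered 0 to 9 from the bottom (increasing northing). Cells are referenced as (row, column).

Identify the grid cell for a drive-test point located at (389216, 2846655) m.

Column index: ⌊(389216 − 361581) / 8542⌋ = ⌊3.235⌋ = 3
Row offset from origin: ⌊(2846655 − 2776399) / 8953⌋ = ⌊7.847⌋ = 7 → row 7

(7, 3)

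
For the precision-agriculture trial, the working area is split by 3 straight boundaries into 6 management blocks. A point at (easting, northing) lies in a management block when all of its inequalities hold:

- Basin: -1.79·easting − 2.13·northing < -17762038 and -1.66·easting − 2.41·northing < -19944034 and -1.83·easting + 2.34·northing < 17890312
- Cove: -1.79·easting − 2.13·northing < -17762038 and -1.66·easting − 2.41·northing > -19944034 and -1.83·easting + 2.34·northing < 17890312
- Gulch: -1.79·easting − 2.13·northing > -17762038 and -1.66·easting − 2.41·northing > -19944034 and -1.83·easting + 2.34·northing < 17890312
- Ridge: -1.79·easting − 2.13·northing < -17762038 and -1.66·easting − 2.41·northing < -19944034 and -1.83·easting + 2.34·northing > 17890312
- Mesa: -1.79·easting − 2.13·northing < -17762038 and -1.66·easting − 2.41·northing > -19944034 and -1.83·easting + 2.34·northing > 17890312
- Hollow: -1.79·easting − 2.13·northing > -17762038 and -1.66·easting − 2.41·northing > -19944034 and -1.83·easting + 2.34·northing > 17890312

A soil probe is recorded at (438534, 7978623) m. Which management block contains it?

-1.79·438534 − 2.13·7978623 = -17779442.850, which is < -17762038
-1.66·438534 − 2.41·7978623 = -19956447.870, which is < -19944034
-1.83·438534 + 2.34·7978623 = 17867460.600, which is < 17890312
This sign pattern matches Basin.

Basin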